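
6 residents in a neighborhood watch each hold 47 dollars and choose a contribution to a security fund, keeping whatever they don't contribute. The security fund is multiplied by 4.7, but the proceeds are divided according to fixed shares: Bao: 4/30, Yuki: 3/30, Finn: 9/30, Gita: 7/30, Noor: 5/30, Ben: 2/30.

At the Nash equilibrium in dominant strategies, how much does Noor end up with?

120.63 dollars

A player with share s gets back 4.7·s per unit contributed, so full contribution is dominant for anyone with s > 1/4.7 = 0.2128 and zero contribution is dominant for anyone below.
Finn and Gita are above the threshold, contributing 47 each; the remaining 4 contribute 0. Total contributed: 94.
Noor keeps 47 and receives 4.7 × 94 × 5/30 = 73.63 from the security fund, for a payoff of 120.63.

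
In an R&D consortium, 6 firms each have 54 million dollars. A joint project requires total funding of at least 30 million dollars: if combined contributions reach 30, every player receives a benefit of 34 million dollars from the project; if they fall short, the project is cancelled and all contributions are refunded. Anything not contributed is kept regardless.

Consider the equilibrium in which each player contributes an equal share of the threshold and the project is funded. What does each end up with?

Equal share of the threshold: 30/6 = 5.
At this profile no one gains by cutting their contribution: any cut drops the total below 30, the project is cancelled, contributions are refunded, and the deviator ends with 54, which is less than 54 − 5 + 34 = 83. Contributing more than 5 just wastes the excess. So contributing exactly 5 is a best response.
Each player's payoff: 54 − 5 + 34 = 83.

83 million dollars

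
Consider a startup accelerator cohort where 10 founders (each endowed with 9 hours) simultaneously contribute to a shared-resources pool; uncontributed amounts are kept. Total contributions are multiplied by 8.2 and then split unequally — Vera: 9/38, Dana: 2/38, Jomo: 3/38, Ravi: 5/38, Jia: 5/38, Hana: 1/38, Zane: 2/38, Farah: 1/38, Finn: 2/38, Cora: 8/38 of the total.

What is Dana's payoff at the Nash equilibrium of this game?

A player with share s gets back 8.2·s per unit contributed, so full contribution is dominant for anyone with s > 1/8.2 = 0.1220 and zero contribution is dominant for anyone below.
The shares above 0.1220 belong to Vera, Ravi, Jia and Cora, contributing 9 each; the remaining 6 contribute 0. Total contributed: 36.
Dana keeps 9 and receives 8.2 × 36 × 2/38 = 15.54 from the shared-resources pool, for a payoff of 24.54.

24.54 hours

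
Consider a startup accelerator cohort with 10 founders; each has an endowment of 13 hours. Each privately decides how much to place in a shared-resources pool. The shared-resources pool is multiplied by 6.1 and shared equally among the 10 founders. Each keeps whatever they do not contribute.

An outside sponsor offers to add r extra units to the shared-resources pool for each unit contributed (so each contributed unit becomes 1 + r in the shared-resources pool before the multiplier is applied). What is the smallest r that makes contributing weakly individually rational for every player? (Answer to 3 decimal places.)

0.639

With matching at rate r, one contributed unit becomes (1 + r) in the shared-resources pool and returns 6.1 × (1 + r) / 10 to the contributor.
Setting this equal to 1: 1 + r = 10/6.1 = 1.6393.
So the minimum matching rate is r = 1.6393 − 1 = 0.639.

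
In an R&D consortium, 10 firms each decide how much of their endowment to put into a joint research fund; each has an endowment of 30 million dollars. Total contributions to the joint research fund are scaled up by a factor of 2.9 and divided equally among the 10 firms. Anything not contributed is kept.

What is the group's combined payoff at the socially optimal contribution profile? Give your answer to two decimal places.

870.00 million dollars

Each contributed unit returns 2.900 to the group as a whole (0.2900 to each of 10 players), which exceeds 1, so the social optimum is full contribution: group total = 2.900 × 300 = 870.00.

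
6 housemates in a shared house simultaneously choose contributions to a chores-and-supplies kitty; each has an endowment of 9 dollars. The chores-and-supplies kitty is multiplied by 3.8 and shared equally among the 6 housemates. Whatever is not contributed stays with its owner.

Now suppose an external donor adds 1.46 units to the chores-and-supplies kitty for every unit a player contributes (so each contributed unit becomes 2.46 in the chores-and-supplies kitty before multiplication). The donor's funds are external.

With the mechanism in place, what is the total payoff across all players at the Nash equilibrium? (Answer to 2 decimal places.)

Under the mechanism each unit contributed yields 3.8 × 2.46 / 6 = 1.5580 back to its contributor per unit of net cost, which exceeds 1, making full contribution the dominant choice for everyone.
At the Nash equilibrium everyone contributes 9. Group total payoff = 3.8 × 2.46 × 54 = 504.79.

504.79 dollars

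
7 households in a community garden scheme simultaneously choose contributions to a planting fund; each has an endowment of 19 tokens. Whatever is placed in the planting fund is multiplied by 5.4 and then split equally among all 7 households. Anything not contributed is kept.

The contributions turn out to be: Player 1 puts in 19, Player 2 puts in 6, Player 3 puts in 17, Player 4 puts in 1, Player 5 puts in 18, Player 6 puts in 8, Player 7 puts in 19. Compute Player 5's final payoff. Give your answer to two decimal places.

68.89 tokens

Total contributed: 19 + 6 + 17 + 1 + 18 + 8 + 19 = 88.
Each receives 5.4 × 88 / 7 = 67.89 from the planting fund.
Player 5 keeps 19 − 18 = 1, so Player 5's payoff is 1 + 67.89 = 68.89.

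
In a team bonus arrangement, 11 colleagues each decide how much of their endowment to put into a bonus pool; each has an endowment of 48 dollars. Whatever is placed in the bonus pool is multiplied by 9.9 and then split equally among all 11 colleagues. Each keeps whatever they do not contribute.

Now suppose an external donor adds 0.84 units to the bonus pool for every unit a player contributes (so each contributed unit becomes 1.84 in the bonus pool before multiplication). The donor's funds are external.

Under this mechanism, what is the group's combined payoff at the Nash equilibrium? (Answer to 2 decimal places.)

Under the mechanism each unit contributed yields 9.9 × 1.84 / 11 = 1.6560 back to its contributor per unit of net cost, which exceeds 1, making full contribution the dominant choice for everyone.
At the Nash equilibrium everyone contributes 48. Group total payoff = 9.9 × 1.84 × 528 = 9618.05.

9618.05 dollars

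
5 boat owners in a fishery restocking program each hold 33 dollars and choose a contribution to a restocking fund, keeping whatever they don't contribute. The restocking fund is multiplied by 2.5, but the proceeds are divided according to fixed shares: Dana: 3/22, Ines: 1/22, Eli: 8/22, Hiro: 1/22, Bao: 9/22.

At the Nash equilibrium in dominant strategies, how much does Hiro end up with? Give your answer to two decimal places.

For player j, contributing a unit is worthwhile iff 2.5 × (j's share) ≥ 1, i.e. iff j's share is at least 0.4000.
Only Bao (9/22) clears that bar, contributing 33; the remaining 4 contribute 0. Total contributed: 33.
Hiro keeps 33 and receives 2.5 × 33 × 1/22 = 3.75 from the restocking fund, for a payoff of 36.75.

36.75 dollars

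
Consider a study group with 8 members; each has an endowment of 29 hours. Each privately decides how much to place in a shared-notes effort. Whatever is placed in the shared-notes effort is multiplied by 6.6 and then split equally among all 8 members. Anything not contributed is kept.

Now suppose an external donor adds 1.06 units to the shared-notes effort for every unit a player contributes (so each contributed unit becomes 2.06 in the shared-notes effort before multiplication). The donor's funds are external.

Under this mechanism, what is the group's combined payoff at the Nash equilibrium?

The effective private return per unit is now 6.6 × 2.06 / 8 = 1.6995 > 1, so every player's dominant strategy flips to full contribution.
At the Nash equilibrium everyone contributes 29. Group total payoff = 6.6 × 2.06 × 232 = 3154.27.

3154.27 hours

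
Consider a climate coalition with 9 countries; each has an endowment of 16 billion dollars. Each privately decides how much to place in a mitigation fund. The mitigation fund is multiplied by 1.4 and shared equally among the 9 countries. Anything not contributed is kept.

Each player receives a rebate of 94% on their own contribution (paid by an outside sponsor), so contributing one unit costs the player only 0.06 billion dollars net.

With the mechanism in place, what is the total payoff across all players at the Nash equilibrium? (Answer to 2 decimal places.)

With the mechanism, a contributed unit returns (1.4/9) / 0.06 = 2.5926 per unit of net cost to the contributor — now above 1 — so contributing fully is weakly dominant for every player.
So the Nash equilibrium is full contribution by all 9; the group earns 9 × (16 × 0.94 + 1.4 × 16) = 336.96.

336.96 billion dollars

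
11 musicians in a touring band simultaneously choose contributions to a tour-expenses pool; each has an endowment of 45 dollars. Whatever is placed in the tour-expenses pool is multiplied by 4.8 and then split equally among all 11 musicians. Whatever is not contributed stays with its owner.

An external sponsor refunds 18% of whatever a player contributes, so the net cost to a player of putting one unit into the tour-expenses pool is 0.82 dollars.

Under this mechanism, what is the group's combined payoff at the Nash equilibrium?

495.00 dollars

With the mechanism, a contributed unit returns (4.8/11) / 0.82 = 0.5322 per unit of net cost — still below 1 — so contributing 0 remains dominant for every player.
Everyone keeps their endowment and the group total is 11 × 45 = 495.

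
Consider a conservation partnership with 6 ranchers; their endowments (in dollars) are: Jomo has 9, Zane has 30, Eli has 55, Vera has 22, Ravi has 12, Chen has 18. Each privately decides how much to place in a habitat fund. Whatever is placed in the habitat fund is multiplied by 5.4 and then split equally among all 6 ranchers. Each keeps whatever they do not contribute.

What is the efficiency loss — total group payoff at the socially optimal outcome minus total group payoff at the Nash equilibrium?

The private return per contributed unit is 5.4/6 = 0.9000 < 1 for every player regardless of endowment, so the Nash equilibrium is zero contribution and the group total is Σ E_j = 9 + 30 + 55 + 22 + 12 + 18 = 146.
Each contributed unit returns 5.400 to the group, so the social optimum is full contribution by everyone: group total = 5.400 × 146 = 788.40.
Efficiency loss = (5.400 − 1) × 146 = 642.40.

642.40 dollars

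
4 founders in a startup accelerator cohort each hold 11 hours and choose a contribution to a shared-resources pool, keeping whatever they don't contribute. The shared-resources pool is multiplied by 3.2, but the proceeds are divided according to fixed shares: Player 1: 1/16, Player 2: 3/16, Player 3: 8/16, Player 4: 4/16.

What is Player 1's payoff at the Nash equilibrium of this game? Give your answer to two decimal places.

13.20 hours

Player j's private return per contributed unit is 3.2 × (j's share). Contributing is weakly dominant for j when that share is at least 1/3.2 = 0.3125, and contributing 0 is dominant otherwise.
Player 3 alone (share 8/16) is above the threshold, contributing 11; the remaining 3 contribute 0. Total contributed: 11.
Player 1 keeps 11 and receives 3.2 × 11 × 1/16 = 2.20 from the shared-resources pool, for a payoff of 13.20.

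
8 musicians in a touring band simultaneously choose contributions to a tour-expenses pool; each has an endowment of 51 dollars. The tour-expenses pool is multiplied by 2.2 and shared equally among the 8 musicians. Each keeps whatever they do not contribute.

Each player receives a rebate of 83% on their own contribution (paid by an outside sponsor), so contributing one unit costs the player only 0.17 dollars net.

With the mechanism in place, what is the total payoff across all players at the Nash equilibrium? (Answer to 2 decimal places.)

1236.24 dollars

Under the mechanism each unit contributed yields (2.2/8) / 0.17 = 1.6176 back to its contributor per unit of net cost, which exceeds 1, making full contribution the dominant choice for everyone.
At the Nash equilibrium everyone contributes 51. Group total payoff = 8 × (51 × 0.83 + 2.2 × 51) = 1236.24.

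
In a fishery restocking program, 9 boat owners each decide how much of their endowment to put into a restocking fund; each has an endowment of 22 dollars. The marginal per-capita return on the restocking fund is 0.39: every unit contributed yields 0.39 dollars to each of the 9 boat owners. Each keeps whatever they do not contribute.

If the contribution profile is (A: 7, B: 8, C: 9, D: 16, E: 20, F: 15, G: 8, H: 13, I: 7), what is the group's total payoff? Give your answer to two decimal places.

456.53 dollars

Total contributed: 7 + 8 + 9 + 16 + 20 + 15 + 8 + 13 + 7 = 103; total kept: 9 × 22 − 103 = 95.
The restocking fund pays out 0.39 × 9 × 103 = 361.53 in aggregate.
Group total = 95 + 361.53 = 456.53.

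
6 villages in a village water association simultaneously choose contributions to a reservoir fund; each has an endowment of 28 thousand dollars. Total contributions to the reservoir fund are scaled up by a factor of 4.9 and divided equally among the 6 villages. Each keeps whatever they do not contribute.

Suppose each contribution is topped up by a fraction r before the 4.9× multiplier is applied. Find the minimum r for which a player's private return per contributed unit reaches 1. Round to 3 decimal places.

0.224

With matching at rate r, one contributed unit becomes (1 + r) in the reservoir fund and returns 4.9 × (1 + r) / 6 to the contributor.
Setting this equal to 1: 1 + r = 6/4.9 = 1.2245.
So the minimum matching rate is r = 1.2245 − 1 = 0.224.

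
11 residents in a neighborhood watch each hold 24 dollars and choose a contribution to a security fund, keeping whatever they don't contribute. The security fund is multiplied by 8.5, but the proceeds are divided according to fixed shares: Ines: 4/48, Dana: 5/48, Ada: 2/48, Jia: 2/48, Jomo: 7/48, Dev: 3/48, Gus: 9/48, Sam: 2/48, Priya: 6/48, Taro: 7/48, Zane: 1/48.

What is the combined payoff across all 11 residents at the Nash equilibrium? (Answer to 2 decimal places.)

984.00 dollars

A player with share s gets back 8.5·s per unit contributed, so full contribution is dominant for anyone with s > 1/8.5 = 0.1176 and zero contribution is dominant for anyone below.
Jomo, Gus, Priya and Taro are above the threshold, contributing 24 each; the remaining 7 contribute 0. Total contributed: 96.
The security fund pays out 8.5 × 96 = 816.00 in total (split across the unequal shares, but the aggregate is all that matters for the group sum).
The 7 free-riders keep 24 each, adding 168. Group total = 168 + 816.00 = 984.00.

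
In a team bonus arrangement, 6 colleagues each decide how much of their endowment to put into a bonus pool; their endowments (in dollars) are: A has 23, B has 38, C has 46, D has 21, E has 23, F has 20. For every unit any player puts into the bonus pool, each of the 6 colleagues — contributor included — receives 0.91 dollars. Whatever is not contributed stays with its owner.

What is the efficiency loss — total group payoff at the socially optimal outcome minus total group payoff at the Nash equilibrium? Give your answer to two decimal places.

The private return per contributed unit is 0.91 < 1 for everyone, so the Nash equilibrium is zero contribution and the group total is Σ E_j = 23 + 38 + 46 + 21 + 23 + 20 = 171.
Each contributed unit returns 5.460 to the group, so the social optimum is full contribution by everyone: group total = 5.460 × 171 = 933.66.
Efficiency loss = (5.460 − 1) × 171 = 762.66.

762.66 dollars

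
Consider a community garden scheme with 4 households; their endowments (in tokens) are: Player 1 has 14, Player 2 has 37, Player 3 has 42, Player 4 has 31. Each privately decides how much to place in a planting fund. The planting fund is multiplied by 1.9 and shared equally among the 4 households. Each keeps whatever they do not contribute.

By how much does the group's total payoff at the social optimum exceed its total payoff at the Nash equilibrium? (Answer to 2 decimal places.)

111.60 tokens

The private return per contributed unit is 1.9/4 = 0.4750 < 1 for every player regardless of endowment, so the Nash equilibrium is zero contribution and the group total is Σ E_j = 14 + 37 + 42 + 31 = 124.
Each contributed unit returns 1.900 to the group, so the social optimum is full contribution by everyone: group total = 1.900 × 124 = 235.60.
Efficiency loss = (1.900 − 1) × 124 = 111.60.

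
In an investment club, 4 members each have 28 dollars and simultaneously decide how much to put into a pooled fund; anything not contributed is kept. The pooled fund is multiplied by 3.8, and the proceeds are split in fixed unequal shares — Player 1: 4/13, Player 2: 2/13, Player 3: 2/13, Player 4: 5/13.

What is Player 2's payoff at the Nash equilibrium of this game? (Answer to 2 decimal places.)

60.74 dollars

Each unit j contributes comes back to j as 3.8 × (j's share), so j prefers to contribute only if that share exceeds 1/3.8 = 0.2632; otherwise keeping the unit dominates.
Player 1 and Player 4 are above the threshold, contributing 28 each; the remaining 2 contribute 0. Total contributed: 56.
Player 2 keeps 28 and receives 3.8 × 56 × 2/13 = 32.74 from the pooled fund, for a payoff of 60.74.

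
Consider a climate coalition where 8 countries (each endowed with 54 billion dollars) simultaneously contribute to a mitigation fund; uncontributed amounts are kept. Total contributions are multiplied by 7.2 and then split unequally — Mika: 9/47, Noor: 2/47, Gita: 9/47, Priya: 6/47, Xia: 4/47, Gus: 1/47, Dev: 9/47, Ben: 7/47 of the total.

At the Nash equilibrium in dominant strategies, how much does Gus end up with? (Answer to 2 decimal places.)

87.09 billion dollars

Each unit j contributes comes back to j as 7.2 × (j's share), so j prefers to contribute only if that share exceeds 1/7.2 = 0.1389; otherwise keeping the unit dominates.
Mika, Gita, Dev and Ben are above the threshold, contributing 54 each; the remaining 4 contribute 0. Total contributed: 216.
Gus keeps 54 and receives 7.2 × 216 × 1/47 = 33.09 from the mitigation fund, for a payoff of 87.09.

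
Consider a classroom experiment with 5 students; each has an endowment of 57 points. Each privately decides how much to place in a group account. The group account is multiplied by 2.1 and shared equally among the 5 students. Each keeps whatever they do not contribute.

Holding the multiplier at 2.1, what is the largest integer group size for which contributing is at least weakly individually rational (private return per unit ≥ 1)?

2

Private return per unit is 2.1/(group size), which is ≥ 1 whenever the group size is ≤ 2.1.
The largest such integer is 2.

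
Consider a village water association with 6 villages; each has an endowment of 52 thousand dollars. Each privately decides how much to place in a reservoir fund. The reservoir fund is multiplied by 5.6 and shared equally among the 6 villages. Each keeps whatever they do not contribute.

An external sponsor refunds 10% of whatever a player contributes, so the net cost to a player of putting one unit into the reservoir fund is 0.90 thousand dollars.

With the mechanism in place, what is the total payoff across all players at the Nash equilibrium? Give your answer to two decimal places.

1778.40 thousand dollars

With the mechanism, a contributed unit returns (5.6/6) / 0.90 = 1.0370 per unit of net cost to the contributor — now above 1 — so contributing fully is weakly dominant for every player.
At the Nash equilibrium everyone contributes 52. Group total payoff = 6 × (52 × 0.10 + 5.6 × 52) = 1778.40.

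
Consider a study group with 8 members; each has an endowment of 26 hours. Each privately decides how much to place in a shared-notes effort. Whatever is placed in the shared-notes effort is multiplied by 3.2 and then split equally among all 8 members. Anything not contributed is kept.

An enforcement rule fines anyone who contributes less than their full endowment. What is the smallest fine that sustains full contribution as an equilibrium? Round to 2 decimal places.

Given the others contribute fully, the best deviation is to contribute 0 (any partial contribution still incurs the fine and gives up units whose private return 0.4000 is below 1).
Deviating from 26 to 0 saves 26 hours but forfeits the deviator's share of the drop in the shared-notes effort: 3.2/8 × 26 = 10.40.
So the deviation gain is 26 − 10.40 = 15.60, and the fine must be at least 15.60 hours to wipe it out.

15.60 hours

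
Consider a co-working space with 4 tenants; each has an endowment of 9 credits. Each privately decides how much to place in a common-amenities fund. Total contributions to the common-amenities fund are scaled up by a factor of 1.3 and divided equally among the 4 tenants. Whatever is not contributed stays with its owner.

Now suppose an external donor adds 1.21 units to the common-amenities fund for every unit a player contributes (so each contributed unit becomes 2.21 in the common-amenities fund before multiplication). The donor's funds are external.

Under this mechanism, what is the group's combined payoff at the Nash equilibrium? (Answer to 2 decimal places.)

36.00 credits

Even with the mechanism, each unit contributed returns only 1.3 × 2.21 / 4 = 0.7183 per unit of net cost, so contributing nothing is still dominant.
At the Nash equilibrium no one contributes; group total payoff = 4 × 9 = 36.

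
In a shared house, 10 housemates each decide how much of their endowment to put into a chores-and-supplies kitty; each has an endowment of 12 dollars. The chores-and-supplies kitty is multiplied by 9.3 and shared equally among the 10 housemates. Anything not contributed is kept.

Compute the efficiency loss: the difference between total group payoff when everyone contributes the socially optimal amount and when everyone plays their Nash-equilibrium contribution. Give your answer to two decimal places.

Each contributed unit returns 9.3/10 = 0.9300 to its contributor — below 1 — so contributing 0 is dominant for every player. At the Nash equilibrium everyone keeps their 12, and the group total is 10 × 12 = 120.
Each contributed unit returns 9.300 to the group as a whole (0.9300 to each of 10 players), which exceeds 1, so the social optimum is full contribution: group total = 9.300 × 120 = 1116.00.
Efficiency loss = 1116.00 − 120 = 996.00.

996.00 dollars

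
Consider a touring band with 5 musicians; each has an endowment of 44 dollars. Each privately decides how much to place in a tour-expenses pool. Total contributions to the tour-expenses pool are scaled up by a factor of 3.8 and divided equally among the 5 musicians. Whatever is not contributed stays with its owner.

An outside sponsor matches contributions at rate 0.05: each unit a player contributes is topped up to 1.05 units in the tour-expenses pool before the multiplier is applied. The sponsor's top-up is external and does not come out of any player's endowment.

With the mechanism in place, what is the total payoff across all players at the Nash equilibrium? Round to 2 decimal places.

Even with the mechanism, each unit contributed returns only 3.8 × 1.05 / 5 = 0.7980 per unit of net cost, so contributing nothing is still dominant.
Everyone keeps their endowment and the group total is 5 × 44 = 220.

220.00 dollars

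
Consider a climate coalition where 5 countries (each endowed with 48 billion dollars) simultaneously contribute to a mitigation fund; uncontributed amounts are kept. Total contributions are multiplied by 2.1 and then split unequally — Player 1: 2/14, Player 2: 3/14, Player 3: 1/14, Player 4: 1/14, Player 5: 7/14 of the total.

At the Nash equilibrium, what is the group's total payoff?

A player with share s gets back 2.1·s per unit contributed, so full contribution is dominant for anyone with s > 1/2.1 = 0.4762 and zero contribution is dominant for anyone below.
Player 5 alone (share 7/14) is above the threshold, contributing 48; the remaining 4 contribute 0. Total contributed: 48.
The mitigation fund pays out 2.1 × 48 = 100.80 in total (split across the unequal shares, but the aggregate is all that matters for the group sum).
The 4 free-riders keep 48 each, adding 192. Group total = 192 + 100.80 = 292.80.

292.80 billion dollars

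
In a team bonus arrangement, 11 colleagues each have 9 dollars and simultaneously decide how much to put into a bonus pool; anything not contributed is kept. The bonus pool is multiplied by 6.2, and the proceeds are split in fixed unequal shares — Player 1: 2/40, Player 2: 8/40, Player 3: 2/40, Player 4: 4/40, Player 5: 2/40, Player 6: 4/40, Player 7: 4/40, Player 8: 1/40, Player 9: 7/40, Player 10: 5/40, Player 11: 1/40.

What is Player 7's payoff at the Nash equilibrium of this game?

Player j's private return per contributed unit is 6.2 × (j's share). Contributing is weakly dominant for j when that share is at least 1/6.2 = 0.1613, and contributing 0 is dominant otherwise.
Player 2 and Player 9 are above the threshold, contributing 9 each; the remaining 9 contribute 0. Total contributed: 18.
Player 7 keeps 9 and receives 6.2 × 18 × 4/40 = 11.16 from the bonus pool, for a payoff of 20.16.

20.16 dollars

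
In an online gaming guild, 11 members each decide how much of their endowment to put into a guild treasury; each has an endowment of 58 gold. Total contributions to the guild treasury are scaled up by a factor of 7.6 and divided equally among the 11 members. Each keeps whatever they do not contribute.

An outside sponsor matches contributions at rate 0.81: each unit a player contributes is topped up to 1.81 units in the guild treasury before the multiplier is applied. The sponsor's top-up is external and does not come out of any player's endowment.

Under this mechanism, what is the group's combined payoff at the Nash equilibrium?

Under the mechanism each unit contributed yields 7.6 × 1.81 / 11 = 1.2505 back to its contributor per unit of net cost, which exceeds 1, making full contribution the dominant choice for everyone.
At the Nash equilibrium everyone contributes 58. Group total payoff = 7.6 × 1.81 × 638 = 8776.33.

8776.33 gold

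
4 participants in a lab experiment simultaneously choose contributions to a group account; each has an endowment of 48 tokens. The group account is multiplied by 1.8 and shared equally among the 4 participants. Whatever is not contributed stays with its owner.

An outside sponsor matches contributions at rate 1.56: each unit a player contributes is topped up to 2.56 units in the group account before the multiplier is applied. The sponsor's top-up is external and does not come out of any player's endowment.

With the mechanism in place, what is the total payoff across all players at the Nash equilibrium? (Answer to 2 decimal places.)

884.74 tokens

The effective private return per unit is now 1.8 × 2.56 / 4 = 1.1520 > 1, so every player's dominant strategy flips to full contribution.
So the Nash equilibrium is full contribution by all 4; the group earns 1.8 × 2.56 × 192 = 884.74.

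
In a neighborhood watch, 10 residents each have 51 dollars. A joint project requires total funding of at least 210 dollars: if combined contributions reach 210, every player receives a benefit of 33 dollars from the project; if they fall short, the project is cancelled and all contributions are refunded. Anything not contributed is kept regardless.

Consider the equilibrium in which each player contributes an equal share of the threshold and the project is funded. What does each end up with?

63 dollars

Equal share of the threshold: 210/10 = 21.
At this profile no one gains by cutting their contribution: any cut drops the total below 210, the project is cancelled, contributions are refunded, and the deviator ends with 51, which is less than 51 − 21 + 33 = 63. Contributing more than 21 just wastes the excess. So contributing exactly 21 is a best response.
Each player's payoff: 51 − 21 + 33 = 63.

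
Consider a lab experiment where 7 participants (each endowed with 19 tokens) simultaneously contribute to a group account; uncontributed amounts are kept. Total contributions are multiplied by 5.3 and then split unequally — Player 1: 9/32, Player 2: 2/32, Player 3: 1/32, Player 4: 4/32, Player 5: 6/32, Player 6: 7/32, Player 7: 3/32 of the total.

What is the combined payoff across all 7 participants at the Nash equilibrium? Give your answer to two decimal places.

A player with share s gets back 5.3·s per unit contributed, so full contribution is dominant for anyone with s > 1/5.3 = 0.1887 and zero contribution is dominant for anyone below.
Player 1 and Player 6 clear that bar, contributing 19 each; the remaining 5 contribute 0. Total contributed: 38.
The group account pays out 5.3 × 38 = 201.40 in total (split across the unequal shares, but the aggregate is all that matters for the group sum).
The 5 free-riders keep 19 each, adding 95. Group total = 95 + 201.40 = 296.40.

296.40 tokens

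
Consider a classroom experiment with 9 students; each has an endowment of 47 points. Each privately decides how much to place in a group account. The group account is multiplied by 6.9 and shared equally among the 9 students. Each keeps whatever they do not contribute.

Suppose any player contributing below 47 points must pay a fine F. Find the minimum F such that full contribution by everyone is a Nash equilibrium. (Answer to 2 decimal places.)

Given the others contribute fully, the best deviation is to contribute 0 (any partial contribution still incurs the fine and gives up units whose private return 0.7667 is below 1).
Deviating from 47 to 0 saves 47 points but forfeits the deviator's share of the drop in the group account: 6.9/9 × 47 = 36.03.
So the deviation gain is 47 − 36.03 = 10.97, and the fine must be at least 10.97 points to wipe it out.

10.97 points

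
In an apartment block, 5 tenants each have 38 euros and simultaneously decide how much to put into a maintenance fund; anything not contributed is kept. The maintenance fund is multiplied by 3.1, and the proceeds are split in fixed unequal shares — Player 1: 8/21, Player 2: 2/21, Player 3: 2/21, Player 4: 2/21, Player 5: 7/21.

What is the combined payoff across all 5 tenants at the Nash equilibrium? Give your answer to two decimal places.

For player j, contributing a unit is worthwhile iff 3.1 × (j's share) ≥ 1, i.e. iff j's share is at least 0.3226.
The shares above 0.3226 belong to Player 1 and Player 5, contributing 38 each; the remaining 3 contribute 0. Total contributed: 76.
The maintenance fund pays out 3.1 × 76 = 235.60 in total (split across the unequal shares, but the aggregate is all that matters for the group sum).
The 3 free-riders keep 38 each, adding 114. Group total = 114 + 235.60 = 349.60.

349.60 euros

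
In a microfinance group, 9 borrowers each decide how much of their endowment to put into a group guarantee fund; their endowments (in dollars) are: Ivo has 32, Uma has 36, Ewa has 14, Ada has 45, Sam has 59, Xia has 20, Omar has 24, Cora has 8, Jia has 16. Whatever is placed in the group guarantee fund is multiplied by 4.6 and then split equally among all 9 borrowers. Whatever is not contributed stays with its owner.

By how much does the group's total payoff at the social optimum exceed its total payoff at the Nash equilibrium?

914.40 dollars

The private return per contributed unit is 4.6/9 = 0.5111 < 1 for every player regardless of endowment, so the Nash equilibrium is zero contribution and the group total is Σ E_j = 32 + 36 + 14 + 45 + 59 + 20 + 24 + 8 + 16 = 254.
Each contributed unit returns 4.600 to the group, so the social optimum is full contribution by everyone: group total = 4.600 × 254 = 1168.40.
Efficiency loss = (4.600 − 1) × 254 = 914.40.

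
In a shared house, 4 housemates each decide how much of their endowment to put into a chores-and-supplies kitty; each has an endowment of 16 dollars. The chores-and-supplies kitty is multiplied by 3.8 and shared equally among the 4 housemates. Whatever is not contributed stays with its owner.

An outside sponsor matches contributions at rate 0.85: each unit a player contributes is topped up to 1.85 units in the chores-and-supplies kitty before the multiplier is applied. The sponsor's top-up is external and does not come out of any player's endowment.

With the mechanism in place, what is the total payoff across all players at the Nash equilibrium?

With the mechanism, a contributed unit returns 3.8 × 1.85 / 4 = 1.7575 per unit of net cost to the contributor — now above 1 — so contributing fully is weakly dominant for every player.
So the Nash equilibrium is full contribution by all 4; the group earns 3.8 × 1.85 × 64 = 449.92.

449.92 dollars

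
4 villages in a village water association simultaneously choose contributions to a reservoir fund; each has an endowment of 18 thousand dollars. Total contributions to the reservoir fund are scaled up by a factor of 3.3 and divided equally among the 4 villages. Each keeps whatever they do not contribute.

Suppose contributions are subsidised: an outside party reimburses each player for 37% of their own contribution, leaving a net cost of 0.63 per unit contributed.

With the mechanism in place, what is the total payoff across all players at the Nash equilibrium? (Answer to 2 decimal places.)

264.24 thousand dollars

Under the mechanism each unit contributed yields (3.3/4) / 0.63 = 1.3095 back to its contributor per unit of net cost, which exceeds 1, making full contribution the dominant choice for everyone.
So the Nash equilibrium is full contribution by all 4; the group earns 4 × (18 × 0.37 + 3.3 × 18) = 264.24.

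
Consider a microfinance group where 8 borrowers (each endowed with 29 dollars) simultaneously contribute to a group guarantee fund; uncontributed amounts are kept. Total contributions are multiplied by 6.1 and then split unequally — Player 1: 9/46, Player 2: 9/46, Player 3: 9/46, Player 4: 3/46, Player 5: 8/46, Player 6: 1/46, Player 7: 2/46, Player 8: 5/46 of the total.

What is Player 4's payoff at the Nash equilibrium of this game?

75.15 dollars

Player j's private return per contributed unit is 6.1 × (j's share). Contributing is weakly dominant for j when that share is at least 1/6.1 = 0.1639, and contributing 0 is dominant otherwise.
Player 1, Player 2, Player 3 and Player 5 clear that bar, contributing 29 each; the remaining 4 contribute 0. Total contributed: 116.
Player 4 keeps 29 and receives 6.1 × 116 × 3/46 = 46.15 from the group guarantee fund, for a payoff of 75.15.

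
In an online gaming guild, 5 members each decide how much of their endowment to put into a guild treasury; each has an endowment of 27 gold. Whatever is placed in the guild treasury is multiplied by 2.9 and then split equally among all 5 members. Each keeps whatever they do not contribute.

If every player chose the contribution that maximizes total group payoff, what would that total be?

Each contributed unit returns 2.900 to the group as a whole (0.5800 to each of 5 players), which exceeds 1, so the social optimum is full contribution: group total = 2.900 × 135 = 391.50.

391.50 gold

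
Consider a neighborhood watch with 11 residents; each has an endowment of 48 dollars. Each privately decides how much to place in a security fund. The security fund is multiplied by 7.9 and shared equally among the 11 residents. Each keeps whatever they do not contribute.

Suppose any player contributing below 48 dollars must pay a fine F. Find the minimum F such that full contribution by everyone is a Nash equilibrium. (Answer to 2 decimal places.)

13.53 dollars

Given the others contribute fully, the best deviation is to contribute 0 (any partial contribution still incurs the fine and gives up units whose private return 0.7182 is below 1).
Deviating from 48 to 0 saves 48 dollars but forfeits the deviator's share of the drop in the security fund: 7.9/11 × 48 = 34.47.
So the deviation gain is 48 − 34.47 = 13.53, and the fine must be at least 13.53 dollars to wipe it out.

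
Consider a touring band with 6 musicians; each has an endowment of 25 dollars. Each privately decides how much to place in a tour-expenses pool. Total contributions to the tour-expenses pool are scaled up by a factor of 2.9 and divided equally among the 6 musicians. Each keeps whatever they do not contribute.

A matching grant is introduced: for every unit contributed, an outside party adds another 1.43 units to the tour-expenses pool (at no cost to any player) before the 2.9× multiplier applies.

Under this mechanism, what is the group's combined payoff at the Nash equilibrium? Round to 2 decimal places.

Under the mechanism each unit contributed yields 2.9 × 2.43 / 6 = 1.1745 back to its contributor per unit of net cost, which exceeds 1, making full contribution the dominant choice for everyone.
So the Nash equilibrium is full contribution by all 6; the group earns 2.9 × 2.43 × 150 = 1057.05.

1057.05 dollars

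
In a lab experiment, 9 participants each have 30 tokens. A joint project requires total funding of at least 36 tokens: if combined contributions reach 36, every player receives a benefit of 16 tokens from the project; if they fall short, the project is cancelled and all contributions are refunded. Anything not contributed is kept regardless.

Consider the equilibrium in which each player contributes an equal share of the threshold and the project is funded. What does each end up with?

Equal share of the threshold: 36/9 = 4.
At this profile no one gains by cutting their contribution: any cut drops the total below 36, the project is cancelled, contributions are refunded, and the deviator ends with 30, which is less than 30 − 4 + 16 = 42. Contributing more than 4 just wastes the excess. So contributing exactly 4 is a best response.
Each player's payoff: 30 − 4 + 16 = 42.

42 tokens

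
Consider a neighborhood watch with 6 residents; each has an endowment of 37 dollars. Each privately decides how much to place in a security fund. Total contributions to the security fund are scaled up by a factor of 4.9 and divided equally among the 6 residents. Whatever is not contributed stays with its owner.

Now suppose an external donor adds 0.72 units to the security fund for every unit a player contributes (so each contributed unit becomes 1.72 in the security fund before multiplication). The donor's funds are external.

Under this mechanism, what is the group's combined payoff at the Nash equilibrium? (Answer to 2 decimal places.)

With the mechanism, a contributed unit returns 4.9 × 1.72 / 6 = 1.4047 per unit of net cost to the contributor — now above 1 — so contributing fully is weakly dominant for every player.
So the Nash equilibrium is full contribution by all 6; the group earns 4.9 × 1.72 × 222 = 1871.02.

1871.02 dollars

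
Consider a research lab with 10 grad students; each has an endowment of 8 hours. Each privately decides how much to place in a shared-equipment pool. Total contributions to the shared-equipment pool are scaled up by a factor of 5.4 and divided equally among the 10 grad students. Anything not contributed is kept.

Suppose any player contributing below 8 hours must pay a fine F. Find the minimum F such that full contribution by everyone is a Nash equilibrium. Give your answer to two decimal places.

3.68 hours

Given the others contribute fully, the best deviation is to contribute 0 (any partial contribution still incurs the fine and gives up units whose private return 0.5400 is below 1).
Deviating from 8 to 0 saves 8 hours but forfeits the deviator's share of the drop in the shared-equipment pool: 5.4/10 × 8 = 4.32.
So the deviation gain is 8 − 4.32 = 3.68, and the fine must be at least 3.68 hours to wipe it out.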